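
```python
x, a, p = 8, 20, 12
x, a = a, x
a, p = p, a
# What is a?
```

Trace (tracking a):
x, a, p = (8, 20, 12)  # -> x = 8, a = 20, p = 12
x, a = (a, x)  # -> x = 20, a = 8
a, p = (p, a)  # -> a = 12, p = 8

Answer: 12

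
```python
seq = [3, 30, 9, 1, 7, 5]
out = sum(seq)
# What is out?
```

Answer: 55

Derivation:
Trace (tracking out):
seq = [3, 30, 9, 1, 7, 5]  # -> seq = [3, 30, 9, 1, 7, 5]
out = sum(seq)  # -> out = 55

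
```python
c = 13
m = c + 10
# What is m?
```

Answer: 23

Derivation:
Trace (tracking m):
c = 13  # -> c = 13
m = c + 10  # -> m = 23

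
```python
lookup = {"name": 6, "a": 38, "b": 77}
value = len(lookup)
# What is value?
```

Trace (tracking value):
lookup = {'name': 6, 'a': 38, 'b': 77}  # -> lookup = {'name': 6, 'a': 38, 'b': 77}
value = len(lookup)  # -> value = 3

Answer: 3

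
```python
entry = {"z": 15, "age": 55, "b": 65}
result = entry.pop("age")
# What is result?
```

Trace (tracking result):
entry = {'z': 15, 'age': 55, 'b': 65}  # -> entry = {'z': 15, 'age': 55, 'b': 65}
result = entry.pop('age')  # -> result = 55

Answer: 55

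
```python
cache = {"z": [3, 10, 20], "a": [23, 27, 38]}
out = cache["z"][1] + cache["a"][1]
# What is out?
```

Answer: 37

Derivation:
Trace (tracking out):
cache = {'z': [3, 10, 20], 'a': [23, 27, 38]}  # -> cache = {'z': [3, 10, 20], 'a': [23, 27, 38]}
out = cache['z'][1] + cache['a'][1]  # -> out = 37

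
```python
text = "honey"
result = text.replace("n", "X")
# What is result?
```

Trace (tracking result):
text = 'honey'  # -> text = 'honey'
result = text.replace('n', 'X')  # -> result = 'hoXey'

Answer: 'hoXey'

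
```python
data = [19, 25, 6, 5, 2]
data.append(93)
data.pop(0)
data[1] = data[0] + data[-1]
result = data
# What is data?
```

Answer: [25, 118, 5, 2, 93]

Derivation:
Trace (tracking data):
data = [19, 25, 6, 5, 2]  # -> data = [19, 25, 6, 5, 2]
data.append(93)  # -> data = [19, 25, 6, 5, 2, 93]
data.pop(0)  # -> data = [25, 6, 5, 2, 93]
data[1] = data[0] + data[-1]  # -> data = [25, 118, 5, 2, 93]
result = data  # -> result = [25, 118, 5, 2, 93]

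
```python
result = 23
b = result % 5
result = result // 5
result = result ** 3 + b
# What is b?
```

Trace (tracking b):
result = 23  # -> result = 23
b = result % 5  # -> b = 3
result = result // 5  # -> result = 4
result = result ** 3 + b  # -> result = 67

Answer: 3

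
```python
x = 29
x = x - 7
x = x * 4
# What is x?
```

Answer: 88

Derivation:
Trace (tracking x):
x = 29  # -> x = 29
x = x - 7  # -> x = 22
x = x * 4  # -> x = 88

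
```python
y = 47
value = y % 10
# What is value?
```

Trace (tracking value):
y = 47  # -> y = 47
value = y % 10  # -> value = 7

Answer: 7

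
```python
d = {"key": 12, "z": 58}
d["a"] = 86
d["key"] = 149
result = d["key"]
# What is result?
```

Trace (tracking result):
d = {'key': 12, 'z': 58}  # -> d = {'key': 12, 'z': 58}
d['a'] = 86  # -> d = {'key': 12, 'z': 58, 'a': 86}
d['key'] = 149  # -> d = {'key': 149, 'z': 58, 'a': 86}
result = d['key']  # -> result = 149

Answer: 149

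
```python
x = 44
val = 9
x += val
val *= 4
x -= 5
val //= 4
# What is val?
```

Trace (tracking val):
x = 44  # -> x = 44
val = 9  # -> val = 9
x += val  # -> x = 53
val *= 4  # -> val = 36
x -= 5  # -> x = 48
val //= 4  # -> val = 9

Answer: 9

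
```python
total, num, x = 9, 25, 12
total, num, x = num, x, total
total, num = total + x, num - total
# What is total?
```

Trace (tracking total):
total, num, x = (9, 25, 12)  # -> total = 9, num = 25, x = 12
total, num, x = (num, x, total)  # -> total = 25, num = 12, x = 9
total, num = (total + x, num - total)  # -> total = 34, num = -13

Answer: 34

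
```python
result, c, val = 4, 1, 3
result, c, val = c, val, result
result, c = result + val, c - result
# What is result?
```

Trace (tracking result):
result, c, val = (4, 1, 3)  # -> result = 4, c = 1, val = 3
result, c, val = (c, val, result)  # -> result = 1, c = 3, val = 4
result, c = (result + val, c - result)  # -> result = 5, c = 2

Answer: 5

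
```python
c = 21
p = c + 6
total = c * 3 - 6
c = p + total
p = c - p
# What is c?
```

Trace (tracking c):
c = 21  # -> c = 21
p = c + 6  # -> p = 27
total = c * 3 - 6  # -> total = 57
c = p + total  # -> c = 84
p = c - p  # -> p = 57

Answer: 84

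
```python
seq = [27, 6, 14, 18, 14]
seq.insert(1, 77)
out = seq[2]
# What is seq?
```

Answer: [27, 77, 6, 14, 18, 14]

Derivation:
Trace (tracking seq):
seq = [27, 6, 14, 18, 14]  # -> seq = [27, 6, 14, 18, 14]
seq.insert(1, 77)  # -> seq = [27, 77, 6, 14, 18, 14]
out = seq[2]  # -> out = 6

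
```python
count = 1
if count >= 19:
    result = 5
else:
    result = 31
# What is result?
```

Answer: 31

Derivation:
Trace (tracking result):
count = 1  # -> count = 1
if count >= 19:  # condition is False
else:
    result = 31  # -> result = 31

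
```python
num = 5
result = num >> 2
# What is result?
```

Trace (tracking result):
num = 5  # -> num = 5
result = num >> 2  # -> result = 1

Answer: 1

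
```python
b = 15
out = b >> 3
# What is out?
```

Trace (tracking out):
b = 15  # -> b = 15
out = b >> 3  # -> out = 1

Answer: 1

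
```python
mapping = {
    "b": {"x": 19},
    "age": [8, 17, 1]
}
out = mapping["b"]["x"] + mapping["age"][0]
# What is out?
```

Trace (tracking out):
mapping = {'b': {'x': 19}, 'age': [8, 17, 1]}  # -> mapping = {'b': {'x': 19}, 'age': [8, 17, 1]}
out = mapping['b']['x'] + mapping['age'][0]  # -> out = 27

Answer: 27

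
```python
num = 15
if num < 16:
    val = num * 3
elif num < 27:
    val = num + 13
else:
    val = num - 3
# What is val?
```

Trace (tracking val):
num = 15  # -> num = 15
if num < 16:  # condition is True
    val = num * 3  # -> val = 45

Answer: 45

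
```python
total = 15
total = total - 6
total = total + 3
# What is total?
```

Trace (tracking total):
total = 15  # -> total = 15
total = total - 6  # -> total = 9
total = total + 3  # -> total = 12

Answer: 12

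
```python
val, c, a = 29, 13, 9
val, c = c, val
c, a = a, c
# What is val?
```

Answer: 13

Derivation:
Trace (tracking val):
val, c, a = (29, 13, 9)  # -> val = 29, c = 13, a = 9
val, c = (c, val)  # -> val = 13, c = 29
c, a = (a, c)  # -> c = 9, a = 29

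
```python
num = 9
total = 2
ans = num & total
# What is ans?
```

Trace (tracking ans):
num = 9  # -> num = 9
total = 2  # -> total = 2
ans = num & total  # -> ans = 0

Answer: 0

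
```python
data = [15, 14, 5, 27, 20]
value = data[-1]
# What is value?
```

Trace (tracking value):
data = [15, 14, 5, 27, 20]  # -> data = [15, 14, 5, 27, 20]
value = data[-1]  # -> value = 20

Answer: 20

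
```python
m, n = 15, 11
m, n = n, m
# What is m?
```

Answer: 11

Derivation:
Trace (tracking m):
m, n = (15, 11)  # -> m = 15, n = 11
m, n = (n, m)  # -> m = 11, n = 15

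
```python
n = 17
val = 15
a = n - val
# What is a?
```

Trace (tracking a):
n = 17  # -> n = 17
val = 15  # -> val = 15
a = n - val  # -> a = 2

Answer: 2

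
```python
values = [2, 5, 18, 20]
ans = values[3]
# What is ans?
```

Answer: 20

Derivation:
Trace (tracking ans):
values = [2, 5, 18, 20]  # -> values = [2, 5, 18, 20]
ans = values[3]  # -> ans = 20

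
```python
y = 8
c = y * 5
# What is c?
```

Answer: 40

Derivation:
Trace (tracking c):
y = 8  # -> y = 8
c = y * 5  # -> c = 40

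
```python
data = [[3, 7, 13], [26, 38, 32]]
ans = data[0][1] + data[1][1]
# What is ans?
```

Trace (tracking ans):
data = [[3, 7, 13], [26, 38, 32]]  # -> data = [[3, 7, 13], [26, 38, 32]]
ans = data[0][1] + data[1][1]  # -> ans = 45

Answer: 45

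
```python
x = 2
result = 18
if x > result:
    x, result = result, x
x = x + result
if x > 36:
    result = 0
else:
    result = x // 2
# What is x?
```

Trace (tracking x):
x = 2  # -> x = 2
result = 18  # -> result = 18
if x > result:  # condition is False
x = x + result  # -> x = 20
if x > 36:  # condition is False
else:
    result = x // 2  # -> result = 10

Answer: 20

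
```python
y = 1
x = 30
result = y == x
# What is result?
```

Answer: False

Derivation:
Trace (tracking result):
y = 1  # -> y = 1
x = 30  # -> x = 30
result = y == x  # -> result = False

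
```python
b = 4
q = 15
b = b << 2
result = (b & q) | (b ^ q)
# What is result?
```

Answer: 31

Derivation:
Trace (tracking result):
b = 4  # -> b = 4
q = 15  # -> q = 15
b = b << 2  # -> b = 16
result = b & q | b ^ q  # -> result = 31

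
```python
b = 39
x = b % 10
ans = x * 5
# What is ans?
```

Answer: 45

Derivation:
Trace (tracking ans):
b = 39  # -> b = 39
x = b % 10  # -> x = 9
ans = x * 5  # -> ans = 45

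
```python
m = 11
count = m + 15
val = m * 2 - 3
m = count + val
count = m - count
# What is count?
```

Answer: 19

Derivation:
Trace (tracking count):
m = 11  # -> m = 11
count = m + 15  # -> count = 26
val = m * 2 - 3  # -> val = 19
m = count + val  # -> m = 45
count = m - count  # -> count = 19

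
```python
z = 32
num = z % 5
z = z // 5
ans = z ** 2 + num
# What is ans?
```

Trace (tracking ans):
z = 32  # -> z = 32
num = z % 5  # -> num = 2
z = z // 5  # -> z = 6
ans = z ** 2 + num  # -> ans = 38

Answer: 38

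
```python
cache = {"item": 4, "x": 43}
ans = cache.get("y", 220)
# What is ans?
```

Answer: 220

Derivation:
Trace (tracking ans):
cache = {'item': 4, 'x': 43}  # -> cache = {'item': 4, 'x': 43}
ans = cache.get('y', 220)  # -> ans = 220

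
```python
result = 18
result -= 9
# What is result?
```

Trace (tracking result):
result = 18  # -> result = 18
result -= 9  # -> result = 9

Answer: 9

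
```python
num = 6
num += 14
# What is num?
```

Answer: 20

Derivation:
Trace (tracking num):
num = 6  # -> num = 6
num += 14  # -> num = 20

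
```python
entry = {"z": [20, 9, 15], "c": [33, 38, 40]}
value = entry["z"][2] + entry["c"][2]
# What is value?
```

Answer: 55

Derivation:
Trace (tracking value):
entry = {'z': [20, 9, 15], 'c': [33, 38, 40]}  # -> entry = {'z': [20, 9, 15], 'c': [33, 38, 40]}
value = entry['z'][2] + entry['c'][2]  # -> value = 55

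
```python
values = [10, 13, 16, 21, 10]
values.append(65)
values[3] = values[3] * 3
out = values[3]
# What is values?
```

Trace (tracking values):
values = [10, 13, 16, 21, 10]  # -> values = [10, 13, 16, 21, 10]
values.append(65)  # -> values = [10, 13, 16, 21, 10, 65]
values[3] = values[3] * 3  # -> values = [10, 13, 16, 63, 10, 65]
out = values[3]  # -> out = 63

Answer: [10, 13, 16, 63, 10, 65]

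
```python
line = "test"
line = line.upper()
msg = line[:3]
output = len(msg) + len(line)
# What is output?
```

Trace (tracking output):
line = 'test'  # -> line = 'test'
line = line.upper()  # -> line = 'TEST'
msg = line[:3]  # -> msg = 'TES'
output = len(msg) + len(line)  # -> output = 7

Answer: 7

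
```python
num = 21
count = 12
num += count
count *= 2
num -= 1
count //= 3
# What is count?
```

Trace (tracking count):
num = 21  # -> num = 21
count = 12  # -> count = 12
num += count  # -> num = 33
count *= 2  # -> count = 24
num -= 1  # -> num = 32
count //= 3  # -> count = 8

Answer: 8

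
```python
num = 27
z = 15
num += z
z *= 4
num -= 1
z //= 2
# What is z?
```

Answer: 30

Derivation:
Trace (tracking z):
num = 27  # -> num = 27
z = 15  # -> z = 15
num += z  # -> num = 42
z *= 4  # -> z = 60
num -= 1  # -> num = 41
z //= 2  # -> z = 30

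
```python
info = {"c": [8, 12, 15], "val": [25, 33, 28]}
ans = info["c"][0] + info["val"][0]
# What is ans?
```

Answer: 33

Derivation:
Trace (tracking ans):
info = {'c': [8, 12, 15], 'val': [25, 33, 28]}  # -> info = {'c': [8, 12, 15], 'val': [25, 33, 28]}
ans = info['c'][0] + info['val'][0]  # -> ans = 33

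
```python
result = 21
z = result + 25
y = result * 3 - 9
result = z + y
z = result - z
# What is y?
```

Answer: 54

Derivation:
Trace (tracking y):
result = 21  # -> result = 21
z = result + 25  # -> z = 46
y = result * 3 - 9  # -> y = 54
result = z + y  # -> result = 100
z = result - z  # -> z = 54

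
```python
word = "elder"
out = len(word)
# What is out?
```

Answer: 5

Derivation:
Trace (tracking out):
word = 'elder'  # -> word = 'elder'
out = len(word)  # -> out = 5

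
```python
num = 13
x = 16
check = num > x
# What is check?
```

Trace (tracking check):
num = 13  # -> num = 13
x = 16  # -> x = 16
check = num > x  # -> check = False

Answer: False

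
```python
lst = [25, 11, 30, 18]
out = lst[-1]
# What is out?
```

Answer: 18

Derivation:
Trace (tracking out):
lst = [25, 11, 30, 18]  # -> lst = [25, 11, 30, 18]
out = lst[-1]  # -> out = 18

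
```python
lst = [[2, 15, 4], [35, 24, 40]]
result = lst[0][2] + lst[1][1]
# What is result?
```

Trace (tracking result):
lst = [[2, 15, 4], [35, 24, 40]]  # -> lst = [[2, 15, 4], [35, 24, 40]]
result = lst[0][2] + lst[1][1]  # -> result = 28

Answer: 28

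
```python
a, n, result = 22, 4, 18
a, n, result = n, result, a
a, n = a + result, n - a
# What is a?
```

Answer: 26

Derivation:
Trace (tracking a):
a, n, result = (22, 4, 18)  # -> a = 22, n = 4, result = 18
a, n, result = (n, result, a)  # -> a = 4, n = 18, result = 22
a, n = (a + result, n - a)  # -> a = 26, n = 14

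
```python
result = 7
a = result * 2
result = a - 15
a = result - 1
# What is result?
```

Answer: -1

Derivation:
Trace (tracking result):
result = 7  # -> result = 7
a = result * 2  # -> a = 14
result = a - 15  # -> result = -1
a = result - 1  # -> a = -2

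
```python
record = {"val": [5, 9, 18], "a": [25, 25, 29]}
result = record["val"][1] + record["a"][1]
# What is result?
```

Trace (tracking result):
record = {'val': [5, 9, 18], 'a': [25, 25, 29]}  # -> record = {'val': [5, 9, 18], 'a': [25, 25, 29]}
result = record['val'][1] + record['a'][1]  # -> result = 34

Answer: 34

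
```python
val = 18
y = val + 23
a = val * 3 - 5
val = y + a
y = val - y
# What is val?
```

Answer: 90

Derivation:
Trace (tracking val):
val = 18  # -> val = 18
y = val + 23  # -> y = 41
a = val * 3 - 5  # -> a = 49
val = y + a  # -> val = 90
y = val - y  # -> y = 49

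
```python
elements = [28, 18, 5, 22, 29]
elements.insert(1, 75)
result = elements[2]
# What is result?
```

Trace (tracking result):
elements = [28, 18, 5, 22, 29]  # -> elements = [28, 18, 5, 22, 29]
elements.insert(1, 75)  # -> elements = [28, 75, 18, 5, 22, 29]
result = elements[2]  # -> result = 18

Answer: 18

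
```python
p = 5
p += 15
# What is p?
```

Trace (tracking p):
p = 5  # -> p = 5
p += 15  # -> p = 20

Answer: 20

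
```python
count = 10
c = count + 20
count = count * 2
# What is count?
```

Answer: 20

Derivation:
Trace (tracking count):
count = 10  # -> count = 10
c = count + 20  # -> c = 30
count = count * 2  # -> count = 20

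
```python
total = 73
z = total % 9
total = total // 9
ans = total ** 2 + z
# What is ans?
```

Answer: 65

Derivation:
Trace (tracking ans):
total = 73  # -> total = 73
z = total % 9  # -> z = 1
total = total // 9  # -> total = 8
ans = total ** 2 + z  # -> ans = 65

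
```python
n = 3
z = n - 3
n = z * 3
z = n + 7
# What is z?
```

Trace (tracking z):
n = 3  # -> n = 3
z = n - 3  # -> z = 0
n = z * 3  # -> n = 0
z = n + 7  # -> z = 7

Answer: 7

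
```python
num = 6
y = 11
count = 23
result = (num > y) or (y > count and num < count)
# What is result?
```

Answer: False

Derivation:
Trace (tracking result):
num = 6  # -> num = 6
y = 11  # -> y = 11
count = 23  # -> count = 23
result = num > y or (y > count and num < count)  # -> result = False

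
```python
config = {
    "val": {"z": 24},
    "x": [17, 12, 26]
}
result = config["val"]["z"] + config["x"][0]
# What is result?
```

Trace (tracking result):
config = {'val': {'z': 24}, 'x': [17, 12, 26]}  # -> config = {'val': {'z': 24}, 'x': [17, 12, 26]}
result = config['val']['z'] + config['x'][0]  # -> result = 41

Answer: 41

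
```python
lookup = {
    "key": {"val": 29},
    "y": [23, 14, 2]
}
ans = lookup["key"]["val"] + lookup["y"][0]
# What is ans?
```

Answer: 52

Derivation:
Trace (tracking ans):
lookup = {'key': {'val': 29}, 'y': [23, 14, 2]}  # -> lookup = {'key': {'val': 29}, 'y': [23, 14, 2]}
ans = lookup['key']['val'] + lookup['y'][0]  # -> ans = 52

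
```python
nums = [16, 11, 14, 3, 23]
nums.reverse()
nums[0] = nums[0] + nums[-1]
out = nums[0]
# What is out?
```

Trace (tracking out):
nums = [16, 11, 14, 3, 23]  # -> nums = [16, 11, 14, 3, 23]
nums.reverse()  # -> nums = [23, 3, 14, 11, 16]
nums[0] = nums[0] + nums[-1]  # -> nums = [39, 3, 14, 11, 16]
out = nums[0]  # -> out = 39

Answer: 39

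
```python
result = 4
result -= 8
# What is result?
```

Trace (tracking result):
result = 4  # -> result = 4
result -= 8  # -> result = -4

Answer: -4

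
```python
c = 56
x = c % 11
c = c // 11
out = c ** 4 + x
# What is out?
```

Trace (tracking out):
c = 56  # -> c = 56
x = c % 11  # -> x = 1
c = c // 11  # -> c = 5
out = c ** 4 + x  # -> out = 626

Answer: 626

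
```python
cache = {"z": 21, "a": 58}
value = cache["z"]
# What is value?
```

Answer: 21

Derivation:
Trace (tracking value):
cache = {'z': 21, 'a': 58}  # -> cache = {'z': 21, 'a': 58}
value = cache['z']  # -> value = 21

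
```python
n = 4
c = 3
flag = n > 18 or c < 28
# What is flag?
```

Answer: True

Derivation:
Trace (tracking flag):
n = 4  # -> n = 4
c = 3  # -> c = 3
flag = n > 18 or c < 28  # -> flag = True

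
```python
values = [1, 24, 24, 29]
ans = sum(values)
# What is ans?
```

Answer: 78

Derivation:
Trace (tracking ans):
values = [1, 24, 24, 29]  # -> values = [1, 24, 24, 29]
ans = sum(values)  # -> ans = 78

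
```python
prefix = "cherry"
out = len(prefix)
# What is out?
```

Trace (tracking out):
prefix = 'cherry'  # -> prefix = 'cherry'
out = len(prefix)  # -> out = 6

Answer: 6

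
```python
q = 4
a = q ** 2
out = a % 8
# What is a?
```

Trace (tracking a):
q = 4  # -> q = 4
a = q ** 2  # -> a = 16
out = a % 8  # -> out = 0

Answer: 16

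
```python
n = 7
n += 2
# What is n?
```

Answer: 9

Derivation:
Trace (tracking n):
n = 7  # -> n = 7
n += 2  # -> n = 9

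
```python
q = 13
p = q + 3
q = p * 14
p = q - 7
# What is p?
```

Answer: 217

Derivation:
Trace (tracking p):
q = 13  # -> q = 13
p = q + 3  # -> p = 16
q = p * 14  # -> q = 224
p = q - 7  # -> p = 217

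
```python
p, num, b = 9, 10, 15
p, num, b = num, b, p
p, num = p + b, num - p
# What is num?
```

Answer: 5

Derivation:
Trace (tracking num):
p, num, b = (9, 10, 15)  # -> p = 9, num = 10, b = 15
p, num, b = (num, b, p)  # -> p = 10, num = 15, b = 9
p, num = (p + b, num - p)  # -> p = 19, num = 5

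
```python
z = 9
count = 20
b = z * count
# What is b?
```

Answer: 180

Derivation:
Trace (tracking b):
z = 9  # -> z = 9
count = 20  # -> count = 20
b = z * count  # -> b = 180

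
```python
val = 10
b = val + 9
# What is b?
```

Answer: 19

Derivation:
Trace (tracking b):
val = 10  # -> val = 10
b = val + 9  # -> b = 19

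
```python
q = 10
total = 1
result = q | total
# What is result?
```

Answer: 11

Derivation:
Trace (tracking result):
q = 10  # -> q = 10
total = 1  # -> total = 1
result = q | total  # -> result = 11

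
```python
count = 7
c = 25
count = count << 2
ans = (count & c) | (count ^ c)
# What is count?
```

Answer: 28

Derivation:
Trace (tracking count):
count = 7  # -> count = 7
c = 25  # -> c = 25
count = count << 2  # -> count = 28
ans = count & c | count ^ c  # -> ans = 29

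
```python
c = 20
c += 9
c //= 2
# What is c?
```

Trace (tracking c):
c = 20  # -> c = 20
c += 9  # -> c = 29
c //= 2  # -> c = 14

Answer: 14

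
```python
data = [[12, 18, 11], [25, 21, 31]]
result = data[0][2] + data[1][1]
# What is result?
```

Trace (tracking result):
data = [[12, 18, 11], [25, 21, 31]]  # -> data = [[12, 18, 11], [25, 21, 31]]
result = data[0][2] + data[1][1]  # -> result = 32

Answer: 32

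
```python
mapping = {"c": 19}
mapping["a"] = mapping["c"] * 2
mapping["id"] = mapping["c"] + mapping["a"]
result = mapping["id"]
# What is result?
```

Trace (tracking result):
mapping = {'c': 19}  # -> mapping = {'c': 19}
mapping['a'] = mapping['c'] * 2  # -> mapping = {'c': 19, 'a': 38}
mapping['id'] = mapping['c'] + mapping['a']  # -> mapping = {'c': 19, 'a': 38, 'id': 57}
result = mapping['id']  # -> result = 57

Answer: 57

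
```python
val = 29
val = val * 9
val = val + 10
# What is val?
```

Answer: 271

Derivation:
Trace (tracking val):
val = 29  # -> val = 29
val = val * 9  # -> val = 261
val = val + 10  # -> val = 271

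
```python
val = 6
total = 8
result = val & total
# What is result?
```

Answer: 0

Derivation:
Trace (tracking result):
val = 6  # -> val = 6
total = 8  # -> total = 8
result = val & total  # -> result = 0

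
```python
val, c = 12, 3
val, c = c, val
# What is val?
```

Trace (tracking val):
val, c = (12, 3)  # -> val = 12, c = 3
val, c = (c, val)  # -> val = 3, c = 12

Answer: 3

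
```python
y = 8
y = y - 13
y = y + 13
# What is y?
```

Answer: 8

Derivation:
Trace (tracking y):
y = 8  # -> y = 8
y = y - 13  # -> y = -5
y = y + 13  # -> y = 8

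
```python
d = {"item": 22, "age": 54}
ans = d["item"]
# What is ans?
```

Answer: 22

Derivation:
Trace (tracking ans):
d = {'item': 22, 'age': 54}  # -> d = {'item': 22, 'age': 54}
ans = d['item']  # -> ans = 22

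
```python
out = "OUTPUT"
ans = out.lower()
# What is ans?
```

Answer: 'output'

Derivation:
Trace (tracking ans):
out = 'OUTPUT'  # -> out = 'OUTPUT'
ans = out.lower()  # -> ans = 'output'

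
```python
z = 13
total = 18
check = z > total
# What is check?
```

Trace (tracking check):
z = 13  # -> z = 13
total = 18  # -> total = 18
check = z > total  # -> check = False

Answer: False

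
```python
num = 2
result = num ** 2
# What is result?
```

Trace (tracking result):
num = 2  # -> num = 2
result = num ** 2  # -> result = 4

Answer: 4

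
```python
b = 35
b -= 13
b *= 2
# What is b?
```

Trace (tracking b):
b = 35  # -> b = 35
b -= 13  # -> b = 22
b *= 2  # -> b = 44

Answer: 44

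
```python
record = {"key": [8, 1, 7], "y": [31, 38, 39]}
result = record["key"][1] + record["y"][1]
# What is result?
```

Trace (tracking result):
record = {'key': [8, 1, 7], 'y': [31, 38, 39]}  # -> record = {'key': [8, 1, 7], 'y': [31, 38, 39]}
result = record['key'][1] + record['y'][1]  # -> result = 39

Answer: 39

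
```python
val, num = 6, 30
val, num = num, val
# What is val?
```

Answer: 30

Derivation:
Trace (tracking val):
val, num = (6, 30)  # -> val = 6, num = 30
val, num = (num, val)  # -> val = 30, num = 6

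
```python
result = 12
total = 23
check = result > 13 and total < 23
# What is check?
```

Trace (tracking check):
result = 12  # -> result = 12
total = 23  # -> total = 23
check = result > 13 and total < 23  # -> check = False

Answer: False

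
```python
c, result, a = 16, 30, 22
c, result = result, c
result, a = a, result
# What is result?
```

Trace (tracking result):
c, result, a = (16, 30, 22)  # -> c = 16, result = 30, a = 22
c, result = (result, c)  # -> c = 30, result = 16
result, a = (a, result)  # -> result = 22, a = 16

Answer: 22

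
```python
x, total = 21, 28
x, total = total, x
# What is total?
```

Answer: 21

Derivation:
Trace (tracking total):
x, total = (21, 28)  # -> x = 21, total = 28
x, total = (total, x)  # -> x = 28, total = 21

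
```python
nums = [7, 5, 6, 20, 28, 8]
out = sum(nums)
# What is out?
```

Answer: 74

Derivation:
Trace (tracking out):
nums = [7, 5, 6, 20, 28, 8]  # -> nums = [7, 5, 6, 20, 28, 8]
out = sum(nums)  # -> out = 74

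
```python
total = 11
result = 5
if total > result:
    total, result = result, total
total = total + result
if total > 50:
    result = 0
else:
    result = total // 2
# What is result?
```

Answer: 8

Derivation:
Trace (tracking result):
total = 11  # -> total = 11
result = 5  # -> result = 5
if total > result:  # condition is True
    total, result = (result, total)  # -> total = 5, result = 11
total = total + result  # -> total = 16
if total > 50:  # condition is False
else:
    result = total // 2  # -> result = 8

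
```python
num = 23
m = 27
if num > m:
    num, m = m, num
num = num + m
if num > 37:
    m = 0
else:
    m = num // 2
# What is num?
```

Trace (tracking num):
num = 23  # -> num = 23
m = 27  # -> m = 27
if num > m:  # condition is False
num = num + m  # -> num = 50
if num > 37:  # condition is True
    m = 0  # -> m = 0

Answer: 50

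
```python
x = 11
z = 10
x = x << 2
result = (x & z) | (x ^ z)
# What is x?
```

Trace (tracking x):
x = 11  # -> x = 11
z = 10  # -> z = 10
x = x << 2  # -> x = 44
result = x & z | x ^ z  # -> result = 46

Answer: 44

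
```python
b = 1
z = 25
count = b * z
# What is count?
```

Answer: 25

Derivation:
Trace (tracking count):
b = 1  # -> b = 1
z = 25  # -> z = 25
count = b * z  # -> count = 25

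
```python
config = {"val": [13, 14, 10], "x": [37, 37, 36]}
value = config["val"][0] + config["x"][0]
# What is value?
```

Trace (tracking value):
config = {'val': [13, 14, 10], 'x': [37, 37, 36]}  # -> config = {'val': [13, 14, 10], 'x': [37, 37, 36]}
value = config['val'][0] + config['x'][0]  # -> value = 50

Answer: 50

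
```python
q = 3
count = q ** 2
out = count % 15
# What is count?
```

Trace (tracking count):
q = 3  # -> q = 3
count = q ** 2  # -> count = 9
out = count % 15  # -> out = 9

Answer: 9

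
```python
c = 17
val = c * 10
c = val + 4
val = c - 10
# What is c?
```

Answer: 174

Derivation:
Trace (tracking c):
c = 17  # -> c = 17
val = c * 10  # -> val = 170
c = val + 4  # -> c = 174
val = c - 10  # -> val = 164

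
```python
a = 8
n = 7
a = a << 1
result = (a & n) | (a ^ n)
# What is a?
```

Trace (tracking a):
a = 8  # -> a = 8
n = 7  # -> n = 7
a = a << 1  # -> a = 16
result = a & n | a ^ n  # -> result = 23

Answer: 16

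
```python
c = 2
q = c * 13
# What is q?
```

Answer: 26

Derivation:
Trace (tracking q):
c = 2  # -> c = 2
q = c * 13  # -> q = 26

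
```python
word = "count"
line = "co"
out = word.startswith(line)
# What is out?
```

Trace (tracking out):
word = 'count'  # -> word = 'count'
line = 'co'  # -> line = 'co'
out = word.startswith(line)  # -> out = True

Answer: True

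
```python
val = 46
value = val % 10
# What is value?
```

Trace (tracking value):
val = 46  # -> val = 46
value = val % 10  # -> value = 6

Answer: 6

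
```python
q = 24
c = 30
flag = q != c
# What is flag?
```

Trace (tracking flag):
q = 24  # -> q = 24
c = 30  # -> c = 30
flag = q != c  # -> flag = True

Answer: True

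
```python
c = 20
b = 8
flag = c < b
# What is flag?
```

Trace (tracking flag):
c = 20  # -> c = 20
b = 8  # -> b = 8
flag = c < b  # -> flag = False

Answer: False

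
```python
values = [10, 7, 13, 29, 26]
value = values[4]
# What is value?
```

Answer: 26

Derivation:
Trace (tracking value):
values = [10, 7, 13, 29, 26]  # -> values = [10, 7, 13, 29, 26]
value = values[4]  # -> value = 26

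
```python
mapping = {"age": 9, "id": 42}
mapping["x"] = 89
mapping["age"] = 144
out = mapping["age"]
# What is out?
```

Trace (tracking out):
mapping = {'age': 9, 'id': 42}  # -> mapping = {'age': 9, 'id': 42}
mapping['x'] = 89  # -> mapping = {'age': 9, 'id': 42, 'x': 89}
mapping['age'] = 144  # -> mapping = {'age': 144, 'id': 42, 'x': 89}
out = mapping['age']  # -> out = 144

Answer: 144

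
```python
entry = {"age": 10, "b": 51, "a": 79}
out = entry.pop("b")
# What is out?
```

Answer: 51

Derivation:
Trace (tracking out):
entry = {'age': 10, 'b': 51, 'a': 79}  # -> entry = {'age': 10, 'b': 51, 'a': 79}
out = entry.pop('b')  # -> out = 51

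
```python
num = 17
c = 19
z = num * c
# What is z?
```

Answer: 323

Derivation:
Trace (tracking z):
num = 17  # -> num = 17
c = 19  # -> c = 19
z = num * c  # -> z = 323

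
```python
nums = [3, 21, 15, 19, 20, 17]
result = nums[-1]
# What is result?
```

Trace (tracking result):
nums = [3, 21, 15, 19, 20, 17]  # -> nums = [3, 21, 15, 19, 20, 17]
result = nums[-1]  # -> result = 17

Answer: 17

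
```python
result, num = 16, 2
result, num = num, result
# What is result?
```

Trace (tracking result):
result, num = (16, 2)  # -> result = 16, num = 2
result, num = (num, result)  # -> result = 2, num = 16

Answer: 2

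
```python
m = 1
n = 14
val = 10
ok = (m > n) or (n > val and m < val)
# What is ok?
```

Answer: True

Derivation:
Trace (tracking ok):
m = 1  # -> m = 1
n = 14  # -> n = 14
val = 10  # -> val = 10
ok = m > n or (n > val and m < val)  # -> ok = True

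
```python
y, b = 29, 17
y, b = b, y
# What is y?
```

Answer: 17

Derivation:
Trace (tracking y):
y, b = (29, 17)  # -> y = 29, b = 17
y, b = (b, y)  # -> y = 17, b = 29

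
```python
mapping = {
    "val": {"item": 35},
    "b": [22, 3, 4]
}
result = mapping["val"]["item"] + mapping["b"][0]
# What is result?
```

Trace (tracking result):
mapping = {'val': {'item': 35}, 'b': [22, 3, 4]}  # -> mapping = {'val': {'item': 35}, 'b': [22, 3, 4]}
result = mapping['val']['item'] + mapping['b'][0]  # -> result = 57

Answer: 57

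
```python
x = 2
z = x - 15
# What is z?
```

Answer: -13

Derivation:
Trace (tracking z):
x = 2  # -> x = 2
z = x - 15  # -> z = -13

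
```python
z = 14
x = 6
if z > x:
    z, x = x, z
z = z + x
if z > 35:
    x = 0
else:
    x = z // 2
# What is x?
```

Answer: 10

Derivation:
Trace (tracking x):
z = 14  # -> z = 14
x = 6  # -> x = 6
if z > x:  # condition is True
    z, x = (x, z)  # -> z = 6, x = 14
z = z + x  # -> z = 20
if z > 35:  # condition is False
else:
    x = z // 2  # -> x = 10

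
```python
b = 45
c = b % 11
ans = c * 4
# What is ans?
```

Trace (tracking ans):
b = 45  # -> b = 45
c = b % 11  # -> c = 1
ans = c * 4  # -> ans = 4

Answer: 4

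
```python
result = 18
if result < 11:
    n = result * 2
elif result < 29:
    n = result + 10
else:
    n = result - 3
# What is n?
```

Trace (tracking n):
result = 18  # -> result = 18
if result < 11:  # condition is False
elif result < 29:  # condition is True
    n = result + 10  # -> n = 28

Answer: 28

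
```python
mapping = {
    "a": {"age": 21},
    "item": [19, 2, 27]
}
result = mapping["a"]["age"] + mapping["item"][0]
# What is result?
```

Trace (tracking result):
mapping = {'a': {'age': 21}, 'item': [19, 2, 27]}  # -> mapping = {'a': {'age': 21}, 'item': [19, 2, 27]}
result = mapping['a']['age'] + mapping['item'][0]  # -> result = 40

Answer: 40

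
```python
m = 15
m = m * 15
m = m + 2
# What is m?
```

Trace (tracking m):
m = 15  # -> m = 15
m = m * 15  # -> m = 225
m = m + 2  # -> m = 227

Answer: 227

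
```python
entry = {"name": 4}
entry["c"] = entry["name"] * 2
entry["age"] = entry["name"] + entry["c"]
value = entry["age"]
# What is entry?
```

Answer: {'name': 4, 'c': 8, 'age': 12}

Derivation:
Trace (tracking entry):
entry = {'name': 4}  # -> entry = {'name': 4}
entry['c'] = entry['name'] * 2  # -> entry = {'name': 4, 'c': 8}
entry['age'] = entry['name'] + entry['c']  # -> entry = {'name': 4, 'c': 8, 'age': 12}
value = entry['age']  # -> value = 12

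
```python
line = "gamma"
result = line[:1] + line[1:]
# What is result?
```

Answer: 'gamma'

Derivation:
Trace (tracking result):
line = 'gamma'  # -> line = 'gamma'
result = line[:1] + line[1:]  # -> result = 'gamma'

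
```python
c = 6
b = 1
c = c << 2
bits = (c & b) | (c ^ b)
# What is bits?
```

Trace (tracking bits):
c = 6  # -> c = 6
b = 1  # -> b = 1
c = c << 2  # -> c = 24
bits = c & b | c ^ b  # -> bits = 25

Answer: 25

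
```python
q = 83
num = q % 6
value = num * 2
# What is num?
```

Trace (tracking num):
q = 83  # -> q = 83
num = q % 6  # -> num = 5
value = num * 2  # -> value = 10

Answer: 5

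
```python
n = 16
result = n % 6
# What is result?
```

Answer: 4

Derivation:
Trace (tracking result):
n = 16  # -> n = 16
result = n % 6  # -> result = 4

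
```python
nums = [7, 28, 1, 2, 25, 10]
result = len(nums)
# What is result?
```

Answer: 6

Derivation:
Trace (tracking result):
nums = [7, 28, 1, 2, 25, 10]  # -> nums = [7, 28, 1, 2, 25, 10]
result = len(nums)  # -> result = 6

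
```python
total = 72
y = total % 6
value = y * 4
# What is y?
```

Answer: 0

Derivation:
Trace (tracking y):
total = 72  # -> total = 72
y = total % 6  # -> y = 0
value = y * 4  # -> value = 0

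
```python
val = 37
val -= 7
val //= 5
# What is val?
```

Trace (tracking val):
val = 37  # -> val = 37
val -= 7  # -> val = 30
val //= 5  # -> val = 6

Answer: 6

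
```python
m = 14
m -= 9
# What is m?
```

Answer: 5

Derivation:
Trace (tracking m):
m = 14  # -> m = 14
m -= 9  # -> m = 5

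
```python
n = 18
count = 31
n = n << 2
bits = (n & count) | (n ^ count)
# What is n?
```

Trace (tracking n):
n = 18  # -> n = 18
count = 31  # -> count = 31
n = n << 2  # -> n = 72
bits = n & count | n ^ count  # -> bits = 95

Answer: 72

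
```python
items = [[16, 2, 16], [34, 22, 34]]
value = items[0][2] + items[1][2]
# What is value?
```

Answer: 50

Derivation:
Trace (tracking value):
items = [[16, 2, 16], [34, 22, 34]]  # -> items = [[16, 2, 16], [34, 22, 34]]
value = items[0][2] + items[1][2]  # -> value = 50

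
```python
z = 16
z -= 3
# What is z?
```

Answer: 13

Derivation:
Trace (tracking z):
z = 16  # -> z = 16
z -= 3  # -> z = 13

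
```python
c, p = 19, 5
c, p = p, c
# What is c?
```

Answer: 5

Derivation:
Trace (tracking c):
c, p = (19, 5)  # -> c = 19, p = 5
c, p = (p, c)  # -> c = 5, p = 19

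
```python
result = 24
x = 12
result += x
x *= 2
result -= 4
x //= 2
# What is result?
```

Answer: 32

Derivation:
Trace (tracking result):
result = 24  # -> result = 24
x = 12  # -> x = 12
result += x  # -> result = 36
x *= 2  # -> x = 24
result -= 4  # -> result = 32
x //= 2  # -> x = 12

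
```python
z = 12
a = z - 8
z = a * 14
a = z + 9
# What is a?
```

Answer: 65

Derivation:
Trace (tracking a):
z = 12  # -> z = 12
a = z - 8  # -> a = 4
z = a * 14  # -> z = 56
a = z + 9  # -> a = 65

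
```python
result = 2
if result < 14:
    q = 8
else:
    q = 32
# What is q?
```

Trace (tracking q):
result = 2  # -> result = 2
if result < 14:  # condition is True
    q = 8  # -> q = 8

Answer: 8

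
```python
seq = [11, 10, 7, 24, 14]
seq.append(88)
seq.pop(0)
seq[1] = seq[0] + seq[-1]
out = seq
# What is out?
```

Trace (tracking out):
seq = [11, 10, 7, 24, 14]  # -> seq = [11, 10, 7, 24, 14]
seq.append(88)  # -> seq = [11, 10, 7, 24, 14, 88]
seq.pop(0)  # -> seq = [10, 7, 24, 14, 88]
seq[1] = seq[0] + seq[-1]  # -> seq = [10, 98, 24, 14, 88]
out = seq  # -> out = [10, 98, 24, 14, 88]

Answer: [10, 98, 24, 14, 88]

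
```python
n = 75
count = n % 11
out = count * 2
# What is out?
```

Answer: 18

Derivation:
Trace (tracking out):
n = 75  # -> n = 75
count = n % 11  # -> count = 9
out = count * 2  # -> out = 18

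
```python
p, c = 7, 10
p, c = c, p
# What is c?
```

Answer: 7

Derivation:
Trace (tracking c):
p, c = (7, 10)  # -> p = 7, c = 10
p, c = (c, p)  # -> p = 10, c = 7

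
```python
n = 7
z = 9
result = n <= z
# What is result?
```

Trace (tracking result):
n = 7  # -> n = 7
z = 9  # -> z = 9
result = n <= z  # -> result = True

Answer: True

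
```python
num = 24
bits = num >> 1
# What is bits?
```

Trace (tracking bits):
num = 24  # -> num = 24
bits = num >> 1  # -> bits = 12

Answer: 12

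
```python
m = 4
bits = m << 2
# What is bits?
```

Answer: 16

Derivation:
Trace (tracking bits):
m = 4  # -> m = 4
bits = m << 2  # -> bits = 16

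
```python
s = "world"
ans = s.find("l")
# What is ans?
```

Answer: 3

Derivation:
Trace (tracking ans):
s = 'world'  # -> s = 'world'
ans = s.find('l')  # -> ans = 3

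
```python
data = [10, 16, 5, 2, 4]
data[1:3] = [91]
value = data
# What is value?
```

Trace (tracking value):
data = [10, 16, 5, 2, 4]  # -> data = [10, 16, 5, 2, 4]
data[1:3] = [91]  # -> data = [10, 91, 2, 4]
value = data  # -> value = [10, 91, 2, 4]

Answer: [10, 91, 2, 4]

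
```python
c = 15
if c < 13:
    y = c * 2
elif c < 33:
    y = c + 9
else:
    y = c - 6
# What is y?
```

Trace (tracking y):
c = 15  # -> c = 15
if c < 13:  # condition is False
elif c < 33:  # condition is True
    y = c + 9  # -> y = 24

Answer: 24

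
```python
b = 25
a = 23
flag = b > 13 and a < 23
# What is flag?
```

Trace (tracking flag):
b = 25  # -> b = 25
a = 23  # -> a = 23
flag = b > 13 and a < 23  # -> flag = False

Answer: False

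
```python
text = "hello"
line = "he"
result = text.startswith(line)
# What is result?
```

Answer: True

Derivation:
Trace (tracking result):
text = 'hello'  # -> text = 'hello'
line = 'he'  # -> line = 'he'
result = text.startswith(line)  # -> result = True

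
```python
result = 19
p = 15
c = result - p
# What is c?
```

Answer: 4

Derivation:
Trace (tracking c):
result = 19  # -> result = 19
p = 15  # -> p = 15
c = result - p  # -> c = 4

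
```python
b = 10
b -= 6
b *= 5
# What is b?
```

Answer: 20

Derivation:
Trace (tracking b):
b = 10  # -> b = 10
b -= 6  # -> b = 4
b *= 5  # -> b = 20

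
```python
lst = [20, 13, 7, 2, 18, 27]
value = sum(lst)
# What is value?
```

Trace (tracking value):
lst = [20, 13, 7, 2, 18, 27]  # -> lst = [20, 13, 7, 2, 18, 27]
value = sum(lst)  # -> value = 87

Answer: 87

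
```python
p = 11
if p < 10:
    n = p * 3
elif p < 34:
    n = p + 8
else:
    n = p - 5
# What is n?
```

Trace (tracking n):
p = 11  # -> p = 11
if p < 10:  # condition is False
elif p < 34:  # condition is True
    n = p + 8  # -> n = 19

Answer: 19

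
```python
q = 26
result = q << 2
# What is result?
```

Answer: 104

Derivation:
Trace (tracking result):
q = 26  # -> q = 26
result = q << 2  # -> result = 104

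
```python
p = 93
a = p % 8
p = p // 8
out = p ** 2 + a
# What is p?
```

Trace (tracking p):
p = 93  # -> p = 93
a = p % 8  # -> a = 5
p = p // 8  # -> p = 11
out = p ** 2 + a  # -> out = 126

Answer: 11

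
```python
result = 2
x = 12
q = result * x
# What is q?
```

Trace (tracking q):
result = 2  # -> result = 2
x = 12  # -> x = 12
q = result * x  # -> q = 24

Answer: 24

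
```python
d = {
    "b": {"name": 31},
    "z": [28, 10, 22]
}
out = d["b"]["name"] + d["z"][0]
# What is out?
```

Answer: 59

Derivation:
Trace (tracking out):
d = {'b': {'name': 31}, 'z': [28, 10, 22]}  # -> d = {'b': {'name': 31}, 'z': [28, 10, 22]}
out = d['b']['name'] + d['z'][0]  # -> out = 59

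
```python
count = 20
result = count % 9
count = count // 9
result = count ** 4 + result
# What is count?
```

Answer: 2

Derivation:
Trace (tracking count):
count = 20  # -> count = 20
result = count % 9  # -> result = 2
count = count // 9  # -> count = 2
result = count ** 4 + result  # -> result = 18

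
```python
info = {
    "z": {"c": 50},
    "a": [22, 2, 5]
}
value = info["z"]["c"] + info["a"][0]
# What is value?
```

Answer: 72

Derivation:
Trace (tracking value):
info = {'z': {'c': 50}, 'a': [22, 2, 5]}  # -> info = {'z': {'c': 50}, 'a': [22, 2, 5]}
value = info['z']['c'] + info['a'][0]  # -> value = 72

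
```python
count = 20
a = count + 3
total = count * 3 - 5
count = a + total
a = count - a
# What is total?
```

Trace (tracking total):
count = 20  # -> count = 20
a = count + 3  # -> a = 23
total = count * 3 - 5  # -> total = 55
count = a + total  # -> count = 78
a = count - a  # -> a = 55

Answer: 55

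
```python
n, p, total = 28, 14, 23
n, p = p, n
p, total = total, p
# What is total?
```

Answer: 28

Derivation:
Trace (tracking total):
n, p, total = (28, 14, 23)  # -> n = 28, p = 14, total = 23
n, p = (p, n)  # -> n = 14, p = 28
p, total = (total, p)  # -> p = 23, total = 28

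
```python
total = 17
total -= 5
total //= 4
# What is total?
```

Answer: 3

Derivation:
Trace (tracking total):
total = 17  # -> total = 17
total -= 5  # -> total = 12
total //= 4  # -> total = 3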